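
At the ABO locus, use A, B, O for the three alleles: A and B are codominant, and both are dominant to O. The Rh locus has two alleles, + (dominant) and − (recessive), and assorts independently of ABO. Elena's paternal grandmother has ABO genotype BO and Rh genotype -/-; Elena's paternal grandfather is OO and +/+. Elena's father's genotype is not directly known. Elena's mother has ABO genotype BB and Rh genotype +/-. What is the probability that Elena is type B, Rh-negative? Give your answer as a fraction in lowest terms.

Elena's father's ABO genotype from BO × OO: 1/2 BO, 1/2 OO.
Crossing each possibility with the mother BB and summing P(type B): 1/2·1 + 1/2·1 = 1.
Similarly for Rh via the father's Rh distribution: P(Rh-) = 1/4.
Independent loci: 1 × 1/4 = 1/4.

1/4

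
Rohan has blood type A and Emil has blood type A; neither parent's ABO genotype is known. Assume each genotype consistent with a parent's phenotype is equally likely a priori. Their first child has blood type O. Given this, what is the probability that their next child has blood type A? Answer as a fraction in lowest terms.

Possible genotypes: Rohan ∈ {I^A I^A, I^A i}; Emil ∈ {I^A I^A, I^A i}.
Weight each parental genotype pair by prior × P(type-O child):
  I^A i × I^A i: posterior weight 1; P(next child type A) = 3/4.
Weighted sum = 3/4.

3/4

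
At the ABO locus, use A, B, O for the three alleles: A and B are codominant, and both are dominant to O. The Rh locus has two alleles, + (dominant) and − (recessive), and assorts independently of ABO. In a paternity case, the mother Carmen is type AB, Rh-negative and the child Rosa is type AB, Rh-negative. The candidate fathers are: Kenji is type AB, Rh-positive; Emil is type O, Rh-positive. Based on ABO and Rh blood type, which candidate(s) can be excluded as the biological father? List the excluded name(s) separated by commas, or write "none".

A candidate is excluded only if no genotype consistent with his phenotype could produce a type AB, Rh-negative child with a type AB, Rh-negative mother.
Emil (type O, Rh+): no genotype consistent with that phenotype can produce a type-AB Rh- child with a type-AB mother.

Emil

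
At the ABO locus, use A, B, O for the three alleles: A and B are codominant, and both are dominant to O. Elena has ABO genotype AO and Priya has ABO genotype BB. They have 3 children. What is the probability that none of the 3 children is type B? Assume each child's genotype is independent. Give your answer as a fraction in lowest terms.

1/8

ABO cross AO × BB → 1/2 B, 1/2 AB.
So P(type B) = 1/2 per child.
P(not type B) = 1/2 for one child; (1/2)^3 = 1/8.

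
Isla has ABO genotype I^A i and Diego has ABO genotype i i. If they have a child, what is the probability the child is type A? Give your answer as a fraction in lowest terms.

1/2

ABO cross I^A i × i i → offspring phenotypes: 1/2 O, 1/2 A.
So P(type A) = 1/2.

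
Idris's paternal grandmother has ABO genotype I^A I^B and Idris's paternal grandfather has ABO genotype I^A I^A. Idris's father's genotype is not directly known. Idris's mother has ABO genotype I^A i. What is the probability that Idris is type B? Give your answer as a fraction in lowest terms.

1/8

Idris's father's ABO genotype from I^A I^B × I^A I^A: 1/2 I^A I^A, 1/2 I^A I^B.
Crossing each possibility with the mother I^A i and summing P(type B): 1/2·0 + 1/2·1/4 = 1/8.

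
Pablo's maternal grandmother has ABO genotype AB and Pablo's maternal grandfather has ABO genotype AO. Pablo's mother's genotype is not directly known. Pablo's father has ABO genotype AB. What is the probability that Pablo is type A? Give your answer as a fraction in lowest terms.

Pablo's mother's ABO genotype from AB × AO: 1/4 AA, 1/4 AB, 1/4 AO, 1/4 BO.
Crossing each possibility with the father AB and summing P(type A): 1/4·1/2 + 1/4·1/4 + 1/4·1/2 + 1/4·1/4 = 3/8.

3/8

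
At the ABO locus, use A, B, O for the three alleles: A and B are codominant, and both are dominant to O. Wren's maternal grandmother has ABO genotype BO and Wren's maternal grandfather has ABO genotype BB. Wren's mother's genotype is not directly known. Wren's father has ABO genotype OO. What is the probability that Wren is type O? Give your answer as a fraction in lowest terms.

1/4

Wren's mother's ABO genotype from BO × BB: 1/2 BB, 1/2 BO.
Crossing each possibility with the father OO and summing P(type O): 1/2·0 + 1/2·1/2 = 1/4.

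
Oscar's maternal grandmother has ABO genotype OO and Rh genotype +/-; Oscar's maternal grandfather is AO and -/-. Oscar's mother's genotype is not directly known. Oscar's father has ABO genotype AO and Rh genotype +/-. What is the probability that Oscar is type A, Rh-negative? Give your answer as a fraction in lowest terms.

15/64

Oscar's mother's ABO genotype from OO × AO: 1/2 AO, 1/2 OO.
Crossing each possibility with the father AO and summing P(type A): 1/2·3/4 + 1/2·1/2 = 5/8.
Similarly for Rh via the mother's Rh distribution: P(Rh-) = 3/8.
Independent loci: 5/8 × 3/8 = 15/64.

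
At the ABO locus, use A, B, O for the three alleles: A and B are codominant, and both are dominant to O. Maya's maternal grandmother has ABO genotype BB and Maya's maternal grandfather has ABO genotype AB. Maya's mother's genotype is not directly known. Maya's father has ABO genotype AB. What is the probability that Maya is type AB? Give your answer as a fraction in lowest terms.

Maya's mother's ABO genotype from BB × AB: 1/2 AB, 1/2 BB.
Crossing each possibility with the father AB and summing P(type AB): 1/2·1/2 + 1/2·1/2 = 1/2.

1/2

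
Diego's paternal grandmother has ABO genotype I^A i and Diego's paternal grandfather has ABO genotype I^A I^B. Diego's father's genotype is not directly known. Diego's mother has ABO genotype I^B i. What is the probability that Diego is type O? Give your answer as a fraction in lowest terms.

Diego's father's ABO genotype from I^A i × I^A I^B: 1/4 I^A I^A, 1/4 I^A I^B, 1/4 I^A i, 1/4 I^B i.
Crossing each possibility with the mother I^B i and summing P(type O): 1/4·0 + 1/4·0 + 1/4·1/4 + 1/4·1/4 = 1/8.

1/8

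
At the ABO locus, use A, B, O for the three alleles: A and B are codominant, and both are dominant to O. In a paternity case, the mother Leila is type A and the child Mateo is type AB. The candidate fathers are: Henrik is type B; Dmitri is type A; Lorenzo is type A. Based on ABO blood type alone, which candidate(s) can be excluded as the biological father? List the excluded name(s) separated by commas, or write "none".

Dmitri, Lorenzo

A candidate is excluded only if no genotype consistent with his phenotype could produce a type AB child with a type A mother.
Dmitri (type A): no genotype consistent with that phenotype can produce a type-AB child with a type-A mother.
Lorenzo (type A): no genotype consistent with that phenotype can produce a type-AB child with a type-A mother.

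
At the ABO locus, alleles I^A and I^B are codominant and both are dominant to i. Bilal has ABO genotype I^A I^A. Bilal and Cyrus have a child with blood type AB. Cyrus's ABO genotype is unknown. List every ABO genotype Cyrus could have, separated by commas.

For each candidate genotype of Cyrus, check whether crossing it with I^A I^A can produce every observed child phenotype.
  I^A I^A → possible child types {A} ✗
  I^A I^B → possible child types {A, AB} ✓
  I^A i → possible child types {A} ✗
  I^B I^B → possible child types {AB} ✓
  I^B i → possible child types {A, AB} ✓
  i i → possible child types {A} ✗

I^A I^B, I^B I^B, I^B i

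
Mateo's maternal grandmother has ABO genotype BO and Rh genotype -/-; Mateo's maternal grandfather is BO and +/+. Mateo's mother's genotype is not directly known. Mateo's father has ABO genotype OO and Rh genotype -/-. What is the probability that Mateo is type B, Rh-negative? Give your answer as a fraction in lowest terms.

Mateo's mother's ABO genotype from BO × BO: 1/4 BB, 1/2 BO, 1/4 OO.
Crossing each possibility with the father OO and summing P(type B): 1/4·1 + 1/2·1/2 + 1/4·0 = 1/2.
Similarly for Rh via the mother's Rh distribution: P(Rh-) = 1/2.
Independent loci: 1/2 × 1/2 = 1/4.

1/4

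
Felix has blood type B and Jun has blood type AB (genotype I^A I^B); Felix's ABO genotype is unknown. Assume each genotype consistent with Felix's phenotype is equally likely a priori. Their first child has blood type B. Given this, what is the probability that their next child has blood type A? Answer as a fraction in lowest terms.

1/8

Possible genotypes: Felix ∈ {I^B I^B, I^B i}; Jun ∈ {I^A I^B}.
Weight each parental genotype pair by prior × P(type-B child):
  I^B I^B × I^A I^B: posterior weight 1/2; P(next child type A) = 0.
  I^B i × I^A I^B: posterior weight 1/2; P(next child type A) = 1/4.
Weighted sum = 1/8.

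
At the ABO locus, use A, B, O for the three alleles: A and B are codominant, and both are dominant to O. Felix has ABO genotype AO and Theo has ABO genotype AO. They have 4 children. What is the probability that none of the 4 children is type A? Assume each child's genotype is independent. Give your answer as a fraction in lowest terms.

ABO cross AO × AO → 1/4 O, 3/4 A.
So P(type A) = 3/4 per child.
P(not type A) = 1/4 for one child; (1/4)^4 = 1/256.

1/256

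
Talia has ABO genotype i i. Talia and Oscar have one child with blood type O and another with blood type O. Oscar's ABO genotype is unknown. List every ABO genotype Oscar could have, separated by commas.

I^A i, I^B i, i i

For each candidate genotype of Oscar, check whether crossing it with i i can produce every observed child phenotype.
  I^A I^A → possible child types {A} ✗
  I^A I^B → possible child types {A, B} ✗
  I^A i → possible child types {O, A} ✓
  I^B I^B → possible child types {B} ✗
  I^B i → possible child types {O, B} ✓
  i i → possible child types {O} ✓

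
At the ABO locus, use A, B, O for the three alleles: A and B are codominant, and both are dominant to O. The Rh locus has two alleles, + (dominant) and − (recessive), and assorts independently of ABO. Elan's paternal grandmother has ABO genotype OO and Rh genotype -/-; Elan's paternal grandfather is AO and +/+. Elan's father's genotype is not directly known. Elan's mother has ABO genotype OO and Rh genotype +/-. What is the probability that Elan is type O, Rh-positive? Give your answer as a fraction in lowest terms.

Elan's father's ABO genotype from OO × AO: 1/2 AO, 1/2 OO.
Crossing each possibility with the mother OO and summing P(type O): 1/2·1/2 + 1/2·1 = 3/4.
Similarly for Rh via the father's Rh distribution: P(Rh+) = 3/4.
Independent loci: 3/4 × 3/4 = 9/16.

9/16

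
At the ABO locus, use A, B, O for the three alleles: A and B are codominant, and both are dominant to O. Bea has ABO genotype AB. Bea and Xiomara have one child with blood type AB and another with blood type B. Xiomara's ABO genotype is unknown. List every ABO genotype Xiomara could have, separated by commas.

For each candidate genotype of Xiomara, check whether crossing it with AB can produce every observed child phenotype.
  AA → possible child types {A, AB} ✗
  AB → possible child types {A, B, AB} ✓
  AO → possible child types {A, B, AB} ✓
  BB → possible child types {B, AB} ✓
  BO → possible child types {A, B, AB} ✓
  OO → possible child types {A, B} ✗

AB, AO, BB, BO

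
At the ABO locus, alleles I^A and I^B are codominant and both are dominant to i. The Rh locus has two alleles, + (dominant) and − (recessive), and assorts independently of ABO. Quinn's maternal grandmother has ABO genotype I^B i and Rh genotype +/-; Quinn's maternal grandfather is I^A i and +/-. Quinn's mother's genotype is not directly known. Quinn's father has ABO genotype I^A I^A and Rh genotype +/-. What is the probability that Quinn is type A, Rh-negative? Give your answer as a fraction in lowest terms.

3/16

Quinn's mother's ABO genotype from I^B i × I^A i: 1/4 I^A I^B, 1/4 I^A i, 1/4 I^B i, 1/4 i i.
Crossing each possibility with the father I^A I^A and summing P(type A): 1/4·1/2 + 1/4·1 + 1/4·1/2 + 1/4·1 = 3/4.
Similarly for Rh via the mother's Rh distribution: P(Rh-) = 1/4.
Independent loci: 3/4 × 1/4 = 3/16.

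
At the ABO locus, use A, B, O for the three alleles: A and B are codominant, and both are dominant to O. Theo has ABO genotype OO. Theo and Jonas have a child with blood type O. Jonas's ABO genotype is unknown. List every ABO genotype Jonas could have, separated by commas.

AO, BO, OO

For each candidate genotype of Jonas, check whether crossing it with OO can produce every observed child phenotype.
  AA → possible child types {A} ✗
  AB → possible child types {A, B} ✗
  AO → possible child types {O, A} ✓
  BB → possible child types {B} ✗
  BO → possible child types {O, B} ✓
  OO → possible child types {O} ✓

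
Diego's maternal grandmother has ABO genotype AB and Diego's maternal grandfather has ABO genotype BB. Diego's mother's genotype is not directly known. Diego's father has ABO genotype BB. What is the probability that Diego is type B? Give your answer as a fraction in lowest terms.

3/4

Diego's mother's ABO genotype from AB × BB: 1/2 AB, 1/2 BB.
Crossing each possibility with the father BB and summing P(type B): 1/2·1/2 + 1/2·1 = 3/4.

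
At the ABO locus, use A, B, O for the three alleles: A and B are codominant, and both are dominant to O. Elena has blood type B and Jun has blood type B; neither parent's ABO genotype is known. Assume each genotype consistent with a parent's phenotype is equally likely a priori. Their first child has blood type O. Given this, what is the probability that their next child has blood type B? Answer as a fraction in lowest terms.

3/4

Possible genotypes: Elena ∈ {BB, BO}; Jun ∈ {BB, BO}.
Weight each parental genotype pair by prior × P(type-O child):
  BO × BO: posterior weight 1; P(next child type B) = 3/4.
Weighted sum = 3/4.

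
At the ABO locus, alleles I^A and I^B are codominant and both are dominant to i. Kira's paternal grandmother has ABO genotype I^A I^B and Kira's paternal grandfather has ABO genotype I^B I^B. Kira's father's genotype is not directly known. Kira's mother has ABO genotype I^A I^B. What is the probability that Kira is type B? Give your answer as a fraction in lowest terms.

Kira's father's ABO genotype from I^A I^B × I^B I^B: 1/2 I^A I^B, 1/2 I^B I^B.
Crossing each possibility with the mother I^A I^B and summing P(type B): 1/2·1/4 + 1/2·1/2 = 3/8.

3/8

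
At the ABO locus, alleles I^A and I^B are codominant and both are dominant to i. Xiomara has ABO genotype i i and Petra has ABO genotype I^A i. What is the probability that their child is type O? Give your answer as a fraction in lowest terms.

ABO cross i i × I^A i → offspring phenotypes: 1/2 O, 1/2 A.
So P(type O) = 1/2.

1/2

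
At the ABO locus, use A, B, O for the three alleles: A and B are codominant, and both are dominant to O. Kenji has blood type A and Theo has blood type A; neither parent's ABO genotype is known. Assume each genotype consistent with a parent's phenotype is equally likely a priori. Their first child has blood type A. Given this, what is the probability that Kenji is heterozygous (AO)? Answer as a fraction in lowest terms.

7/15

Possible genotypes: Kenji ∈ {AA, AO}; Theo ∈ {AA, AO}.
Weight each parental genotype pair by prior × P(type-A child):
  AA × AA: posterior weight 4/15.
  AA × AO: posterior weight 4/15.
  AO × AA: posterior weight 4/15.
  AO × AO: posterior weight 1/5.
Sum the posterior weight over pairs where Kenji is AO: 7/15.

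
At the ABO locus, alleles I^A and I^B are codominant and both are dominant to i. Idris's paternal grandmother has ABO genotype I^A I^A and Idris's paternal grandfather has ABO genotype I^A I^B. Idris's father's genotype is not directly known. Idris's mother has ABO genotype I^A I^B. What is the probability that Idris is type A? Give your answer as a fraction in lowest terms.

Idris's father's ABO genotype from I^A I^A × I^A I^B: 1/2 I^A I^A, 1/2 I^A I^B.
Crossing each possibility with the mother I^A I^B and summing P(type A): 1/2·1/2 + 1/2·1/4 = 3/8.

3/8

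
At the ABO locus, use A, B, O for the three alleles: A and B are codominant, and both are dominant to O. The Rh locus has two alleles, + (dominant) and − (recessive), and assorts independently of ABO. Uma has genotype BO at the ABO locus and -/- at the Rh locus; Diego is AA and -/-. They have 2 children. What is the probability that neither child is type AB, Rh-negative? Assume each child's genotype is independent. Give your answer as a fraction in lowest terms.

ABO cross BO × AA → 1/2 A, 1/2 AB.
Rh cross -/- × -/- → 1 Rh-; so P(type AB, Rh-negative) = 1/2 × 1 = 1/2 per child.
P(not type AB, Rh-negative) = 1/2 for one child; (1/2)^2 = 1/4.

1/4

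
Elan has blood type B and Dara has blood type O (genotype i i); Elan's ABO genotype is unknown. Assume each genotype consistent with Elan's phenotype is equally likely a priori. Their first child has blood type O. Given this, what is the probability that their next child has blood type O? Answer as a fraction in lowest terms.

Possible genotypes: Elan ∈ {I^B I^B, I^B i}; Dara ∈ {i i}.
Weight each parental genotype pair by prior × P(type-O child):
  I^B i × i i: posterior weight 1; P(next child type O) = 1/2.
Weighted sum = 1/2.

1/2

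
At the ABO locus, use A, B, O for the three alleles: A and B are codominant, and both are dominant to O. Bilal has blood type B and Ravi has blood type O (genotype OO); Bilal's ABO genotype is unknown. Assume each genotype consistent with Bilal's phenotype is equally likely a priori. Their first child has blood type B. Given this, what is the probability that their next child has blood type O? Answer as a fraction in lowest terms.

1/6

Possible genotypes: Bilal ∈ {BB, BO}; Ravi ∈ {OO}.
Weight each parental genotype pair by prior × P(type-B child):
  BB × OO: posterior weight 2/3; P(next child type O) = 0.
  BO × OO: posterior weight 1/3; P(next child type O) = 1/2.
Weighted sum = 1/6.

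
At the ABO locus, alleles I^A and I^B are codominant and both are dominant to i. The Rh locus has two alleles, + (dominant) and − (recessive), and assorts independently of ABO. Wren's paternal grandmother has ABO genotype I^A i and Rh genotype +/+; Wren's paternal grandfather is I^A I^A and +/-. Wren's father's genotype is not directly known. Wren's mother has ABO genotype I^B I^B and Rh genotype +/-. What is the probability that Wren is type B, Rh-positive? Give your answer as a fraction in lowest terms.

Wren's father's ABO genotype from I^A i × I^A I^A: 1/2 I^A I^A, 1/2 I^A i.
Crossing each possibility with the mother I^B I^B and summing P(type B): 1/2·0 + 1/2·1/2 = 1/4.
Similarly for Rh via the father's Rh distribution: P(Rh+) = 7/8.
Independent loci: 1/4 × 7/8 = 7/32.

7/32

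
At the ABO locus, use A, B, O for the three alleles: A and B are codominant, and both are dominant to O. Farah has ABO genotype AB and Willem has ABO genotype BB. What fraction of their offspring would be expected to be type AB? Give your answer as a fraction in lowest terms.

ABO cross AB × BB → offspring phenotypes: 1/2 B, 1/2 AB.
So P(type AB) = 1/2.

1/2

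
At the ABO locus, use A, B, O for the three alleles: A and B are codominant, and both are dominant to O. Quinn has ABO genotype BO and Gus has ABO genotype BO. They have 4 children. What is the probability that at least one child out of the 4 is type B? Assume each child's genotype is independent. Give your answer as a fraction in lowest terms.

ABO cross BO × BO → 1/4 O, 3/4 B.
So P(type B) = 3/4 per child.
P(none) = (1/4)^4 = 1/256; P(at least one) = 1 − 1/256 = 255/256.

255/256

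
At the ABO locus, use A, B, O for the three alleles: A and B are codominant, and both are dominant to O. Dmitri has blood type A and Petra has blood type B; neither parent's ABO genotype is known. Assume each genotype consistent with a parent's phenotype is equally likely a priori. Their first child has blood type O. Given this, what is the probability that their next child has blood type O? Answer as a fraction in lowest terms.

1/4

Possible genotypes: Dmitri ∈ {AA, AO}; Petra ∈ {BB, BO}.
Weight each parental genotype pair by prior × P(type-O child):
  AO × BO: posterior weight 1; P(next child type O) = 1/4.
Weighted sum = 1/4.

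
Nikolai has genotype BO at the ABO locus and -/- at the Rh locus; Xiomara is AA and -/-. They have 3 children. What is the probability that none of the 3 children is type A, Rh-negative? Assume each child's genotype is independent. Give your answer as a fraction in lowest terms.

ABO cross BO × AA → 1/2 A, 1/2 AB.
Rh cross -/- × -/- → 1 Rh-; so P(type A, Rh-negative) = 1/2 × 1 = 1/2 per child.
P(not type A, Rh-negative) = 1/2 for one child; (1/2)^3 = 1/8.

1/8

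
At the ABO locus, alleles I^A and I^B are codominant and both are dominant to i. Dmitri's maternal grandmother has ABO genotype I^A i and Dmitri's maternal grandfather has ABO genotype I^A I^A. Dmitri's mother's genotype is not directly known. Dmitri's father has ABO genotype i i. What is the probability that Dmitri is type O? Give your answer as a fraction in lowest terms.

1/4

Dmitri's mother's ABO genotype from I^A i × I^A I^A: 1/2 I^A I^A, 1/2 I^A i.
Crossing each possibility with the father i i and summing P(type O): 1/2·0 + 1/2·1/2 = 1/4.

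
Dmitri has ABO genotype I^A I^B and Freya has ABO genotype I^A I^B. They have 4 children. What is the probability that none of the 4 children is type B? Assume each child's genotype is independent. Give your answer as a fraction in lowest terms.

ABO cross I^A I^B × I^A I^B → 1/4 A, 1/4 B, 1/2 AB.
So P(type B) = 1/4 per child.
P(not type B) = 3/4 for one child; (3/4)^4 = 81/256.

81/256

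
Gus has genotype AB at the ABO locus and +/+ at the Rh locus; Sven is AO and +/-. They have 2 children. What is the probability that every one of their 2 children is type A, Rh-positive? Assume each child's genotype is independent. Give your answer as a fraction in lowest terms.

1/4

ABO cross AB × AO → 1/2 A, 1/4 B, 1/4 AB.
Rh cross +/+ × +/- → 1 Rh+; so P(type A, Rh-positive) = 1/2 × 1 = 1/2 per child.
All 2 independent: (1/2)^2 = 1/4.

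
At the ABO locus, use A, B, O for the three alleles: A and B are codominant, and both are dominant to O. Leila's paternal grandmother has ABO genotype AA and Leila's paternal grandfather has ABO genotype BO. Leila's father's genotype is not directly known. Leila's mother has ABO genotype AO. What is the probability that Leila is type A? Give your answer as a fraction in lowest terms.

Leila's father's ABO genotype from AA × BO: 1/2 AB, 1/2 AO.
Crossing each possibility with the mother AO and summing P(type A): 1/2·1/2 + 1/2·3/4 = 5/8.

5/8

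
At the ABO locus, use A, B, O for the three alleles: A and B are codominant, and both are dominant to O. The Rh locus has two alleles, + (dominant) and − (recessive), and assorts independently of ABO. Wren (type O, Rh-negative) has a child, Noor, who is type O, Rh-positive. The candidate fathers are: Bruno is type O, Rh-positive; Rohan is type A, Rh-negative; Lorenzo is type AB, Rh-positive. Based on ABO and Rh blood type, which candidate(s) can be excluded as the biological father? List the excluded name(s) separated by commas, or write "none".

Rohan, Lorenzo

A candidate is excluded only if no genotype consistent with his phenotype could produce a type O, Rh-positive child with a type O, Rh-negative mother.
Rohan (type A, Rh-): no genotype consistent with that phenotype can produce a type-O Rh+ child with a type-O mother.
Lorenzo (type AB, Rh+): no genotype consistent with that phenotype can produce a type-O Rh+ child with a type-O mother.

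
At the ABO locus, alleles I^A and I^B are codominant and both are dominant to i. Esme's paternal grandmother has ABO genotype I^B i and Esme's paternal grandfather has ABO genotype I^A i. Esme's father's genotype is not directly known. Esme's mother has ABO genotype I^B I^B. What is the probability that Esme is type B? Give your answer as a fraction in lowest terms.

3/4

Esme's father's ABO genotype from I^B i × I^A i: 1/4 I^A I^B, 1/4 I^A i, 1/4 I^B i, 1/4 i i.
Crossing each possibility with the mother I^B I^B and summing P(type B): 1/4·1/2 + 1/4·1/2 + 1/4·1 + 1/4·1 = 3/4.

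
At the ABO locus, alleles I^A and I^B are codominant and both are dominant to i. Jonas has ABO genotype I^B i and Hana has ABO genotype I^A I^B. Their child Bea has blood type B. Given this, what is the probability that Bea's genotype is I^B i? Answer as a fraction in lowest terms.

1/2

Cross I^B i × I^A I^B → 1/4 I^A I^B, 1/4 I^A i, 1/4 I^B I^B, 1/4 I^B i.
Type-B genotypes among offspring: I^B I^B (1/4), I^B i (1/4); total 1/2.
P(I^B i | type B) = (1/4) / (1/2) = 1/2.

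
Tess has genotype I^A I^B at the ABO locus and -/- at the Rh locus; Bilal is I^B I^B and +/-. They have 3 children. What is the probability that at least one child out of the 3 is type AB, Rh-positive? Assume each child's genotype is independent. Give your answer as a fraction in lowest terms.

ABO cross I^A I^B × I^B I^B → 1/2 B, 1/2 AB.
Rh cross -/- × +/- → 1/2 Rh+, 1/2 Rh-; so P(type AB, Rh-positive) = 1/2 × 1/2 = 1/4 per child.
P(none) = (3/4)^3 = 27/64; P(at least one) = 1 − 27/64 = 37/64.

37/64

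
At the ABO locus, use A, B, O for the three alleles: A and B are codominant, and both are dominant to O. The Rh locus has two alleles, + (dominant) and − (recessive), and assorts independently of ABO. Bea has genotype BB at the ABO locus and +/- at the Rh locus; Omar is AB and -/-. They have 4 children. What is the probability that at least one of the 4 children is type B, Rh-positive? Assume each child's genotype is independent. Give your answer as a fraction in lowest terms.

175/256

ABO cross BB × AB → 1/2 B, 1/2 AB.
Rh cross +/- × -/- → 1/2 Rh+, 1/2 Rh-; so P(type B, Rh-positive) = 1/2 × 1/2 = 1/4 per child.
P(none) = (3/4)^4 = 81/256; P(at least one) = 1 − 81/256 = 175/256.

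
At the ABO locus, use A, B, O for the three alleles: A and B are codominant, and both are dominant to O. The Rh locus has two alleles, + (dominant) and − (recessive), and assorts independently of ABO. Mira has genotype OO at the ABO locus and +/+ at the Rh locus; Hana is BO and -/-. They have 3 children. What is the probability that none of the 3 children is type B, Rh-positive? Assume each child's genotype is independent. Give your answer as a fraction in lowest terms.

ABO cross OO × BO → 1/2 O, 1/2 B.
Rh cross +/+ × -/- → 1 Rh+; so P(type B, Rh-positive) = 1/2 × 1 = 1/2 per child.
P(not type B, Rh-positive) = 1/2 for one child; (1/2)^3 = 1/8.

1/8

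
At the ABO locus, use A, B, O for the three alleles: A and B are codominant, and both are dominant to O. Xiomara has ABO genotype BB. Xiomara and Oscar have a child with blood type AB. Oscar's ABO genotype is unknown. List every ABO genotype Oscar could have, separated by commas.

For each candidate genotype of Oscar, check whether crossing it with BB can produce every observed child phenotype.
  AA → possible child types {AB} ✓
  AB → possible child types {B, AB} ✓
  AO → possible child types {B, AB} ✓
  BB → possible child types {B} ✗
  BO → possible child types {B} ✗
  OO → possible child types {B} ✗

AA, AB, AO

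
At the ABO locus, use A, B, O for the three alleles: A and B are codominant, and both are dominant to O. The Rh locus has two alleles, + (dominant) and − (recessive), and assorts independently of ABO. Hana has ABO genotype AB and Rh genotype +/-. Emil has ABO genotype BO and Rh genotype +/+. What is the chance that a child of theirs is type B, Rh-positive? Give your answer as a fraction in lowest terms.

ABO cross AB × BO → offspring phenotypes: 1/4 A, 1/2 B, 1/4 AB.
Rh cross +/- × +/+ → 1 Rh+.
Independent loci: P(type B, Rh-positive) = 1/2 × 1 = 1/2.

1/2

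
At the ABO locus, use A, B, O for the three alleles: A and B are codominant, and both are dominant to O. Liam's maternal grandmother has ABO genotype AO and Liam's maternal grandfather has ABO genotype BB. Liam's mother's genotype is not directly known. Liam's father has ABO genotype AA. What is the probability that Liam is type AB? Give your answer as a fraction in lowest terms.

Liam's mother's ABO genotype from AO × BB: 1/2 AB, 1/2 BO.
Crossing each possibility with the father AA and summing P(type AB): 1/2·1/2 + 1/2·1/2 = 1/2.

1/2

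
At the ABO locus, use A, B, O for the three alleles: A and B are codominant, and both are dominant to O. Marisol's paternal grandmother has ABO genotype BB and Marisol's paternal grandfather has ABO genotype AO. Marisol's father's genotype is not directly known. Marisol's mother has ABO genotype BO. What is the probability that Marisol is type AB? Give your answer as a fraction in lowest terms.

1/8

Marisol's father's ABO genotype from BB × AO: 1/2 AB, 1/2 BO.
Crossing each possibility with the mother BO and summing P(type AB): 1/2·1/4 + 1/2·0 = 1/8.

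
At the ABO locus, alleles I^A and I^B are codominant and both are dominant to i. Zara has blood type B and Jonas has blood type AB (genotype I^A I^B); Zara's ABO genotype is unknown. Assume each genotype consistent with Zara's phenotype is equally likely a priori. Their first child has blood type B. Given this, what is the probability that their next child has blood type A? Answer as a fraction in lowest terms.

Possible genotypes: Zara ∈ {I^B I^B, I^B i}; Jonas ∈ {I^A I^B}.
Weight each parental genotype pair by prior × P(type-B child):
  I^B I^B × I^A I^B: posterior weight 1/2; P(next child type A) = 0.
  I^B i × I^A I^B: posterior weight 1/2; P(next child type A) = 1/4.
Weighted sum = 1/8.

1/8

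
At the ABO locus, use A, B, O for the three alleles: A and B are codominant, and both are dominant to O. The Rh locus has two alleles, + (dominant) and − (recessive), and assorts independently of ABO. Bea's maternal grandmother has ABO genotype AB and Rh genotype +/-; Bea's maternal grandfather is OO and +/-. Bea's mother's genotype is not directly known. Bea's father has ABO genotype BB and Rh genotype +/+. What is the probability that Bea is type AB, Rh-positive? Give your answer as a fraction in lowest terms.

1/4

Bea's mother's ABO genotype from AB × OO: 1/2 AO, 1/2 BO.
Crossing each possibility with the father BB and summing P(type AB): 1/2·1/2 + 1/2·0 = 1/4.
Similarly for Rh via the mother's Rh distribution: P(Rh+) = 1.
Independent loci: 1/4 × 1 = 1/4.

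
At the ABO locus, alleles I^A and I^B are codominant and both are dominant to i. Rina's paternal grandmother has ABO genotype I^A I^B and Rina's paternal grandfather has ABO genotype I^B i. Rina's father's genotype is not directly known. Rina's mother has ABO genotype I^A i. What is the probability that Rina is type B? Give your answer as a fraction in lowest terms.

1/4

Rina's father's ABO genotype from I^A I^B × I^B i: 1/4 I^A I^B, 1/4 I^A i, 1/4 I^B I^B, 1/4 I^B i.
Crossing each possibility with the mother I^A i and summing P(type B): 1/4·1/4 + 1/4·0 + 1/4·1/2 + 1/4·1/4 = 1/4.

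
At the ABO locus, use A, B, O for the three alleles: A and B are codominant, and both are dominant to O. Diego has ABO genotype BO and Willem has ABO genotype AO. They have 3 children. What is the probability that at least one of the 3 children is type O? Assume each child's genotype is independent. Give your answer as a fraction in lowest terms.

37/64

ABO cross BO × AO → 1/4 O, 1/4 A, 1/4 B, 1/4 AB.
So P(type O) = 1/4 per child.
P(none) = (3/4)^3 = 27/64; P(at least one) = 1 − 27/64 = 37/64.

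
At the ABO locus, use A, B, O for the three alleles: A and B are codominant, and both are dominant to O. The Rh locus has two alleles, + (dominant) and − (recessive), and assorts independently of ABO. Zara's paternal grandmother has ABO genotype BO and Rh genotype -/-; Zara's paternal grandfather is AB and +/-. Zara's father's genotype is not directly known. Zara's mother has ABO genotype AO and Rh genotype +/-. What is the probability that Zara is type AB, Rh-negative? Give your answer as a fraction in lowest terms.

Zara's father's ABO genotype from BO × AB: 1/4 AB, 1/4 AO, 1/4 BB, 1/4 BO.
Crossing each possibility with the mother AO and summing P(type AB): 1/4·1/4 + 1/4·0 + 1/4·1/2 + 1/4·1/4 = 1/4.
Similarly for Rh via the father's Rh distribution: P(Rh-) = 3/8.
Independent loci: 1/4 × 3/8 = 3/32.

3/32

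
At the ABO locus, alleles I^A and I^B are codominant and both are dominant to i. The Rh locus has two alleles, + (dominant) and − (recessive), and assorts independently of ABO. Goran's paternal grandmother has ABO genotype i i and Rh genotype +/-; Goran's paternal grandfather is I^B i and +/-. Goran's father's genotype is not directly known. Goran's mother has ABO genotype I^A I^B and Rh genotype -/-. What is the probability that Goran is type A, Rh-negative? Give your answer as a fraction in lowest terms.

Goran's father's ABO genotype from i i × I^B i: 1/2 I^B i, 1/2 i i.
Crossing each possibility with the mother I^A I^B and summing P(type A): 1/2·1/4 + 1/2·1/2 = 3/8.
Similarly for Rh via the father's Rh distribution: P(Rh-) = 1/2.
Independent loci: 3/8 × 1/2 = 3/16.

3/16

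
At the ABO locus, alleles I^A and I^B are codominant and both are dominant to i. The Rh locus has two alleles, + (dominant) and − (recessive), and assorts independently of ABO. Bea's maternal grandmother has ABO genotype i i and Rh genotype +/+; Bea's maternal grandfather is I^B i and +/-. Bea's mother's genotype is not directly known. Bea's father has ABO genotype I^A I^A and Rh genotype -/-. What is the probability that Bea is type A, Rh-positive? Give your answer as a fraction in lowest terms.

9/16

Bea's mother's ABO genotype from i i × I^B i: 1/2 I^B i, 1/2 i i.
Crossing each possibility with the father I^A I^A and summing P(type A): 1/2·1/2 + 1/2·1 = 3/4.
Similarly for Rh via the mother's Rh distribution: P(Rh+) = 3/4.
Independent loci: 3/4 × 3/4 = 9/16.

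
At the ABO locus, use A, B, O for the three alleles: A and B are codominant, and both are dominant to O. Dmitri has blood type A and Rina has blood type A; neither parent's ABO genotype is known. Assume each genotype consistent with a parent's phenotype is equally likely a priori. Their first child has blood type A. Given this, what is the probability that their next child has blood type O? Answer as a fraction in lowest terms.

1/20

Possible genotypes: Dmitri ∈ {AA, AO}; Rina ∈ {AA, AO}.
Weight each parental genotype pair by prior × P(type-A child):
  AA × AA: posterior weight 4/15; P(next child type O) = 0.
  AA × AO: posterior weight 4/15; P(next child type O) = 0.
  AO × AA: posterior weight 4/15; P(next child type O) = 0.
  AO × AO: posterior weight 1/5; P(next child type O) = 1/4.
Weighted sum = 1/20.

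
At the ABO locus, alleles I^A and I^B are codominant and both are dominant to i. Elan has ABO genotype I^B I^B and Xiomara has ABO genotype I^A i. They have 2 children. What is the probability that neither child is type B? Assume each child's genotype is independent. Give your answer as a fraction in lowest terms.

1/4

ABO cross I^B I^B × I^A i → 1/2 B, 1/2 AB.
So P(type B) = 1/2 per child.
P(not type B) = 1/2 for one child; (1/2)^2 = 1/4.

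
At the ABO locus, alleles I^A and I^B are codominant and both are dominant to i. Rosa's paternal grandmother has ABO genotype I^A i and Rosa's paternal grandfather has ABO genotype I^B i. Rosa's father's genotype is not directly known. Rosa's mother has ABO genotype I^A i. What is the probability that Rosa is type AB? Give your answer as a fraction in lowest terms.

1/8

Rosa's father's ABO genotype from I^A i × I^B i: 1/4 I^A I^B, 1/4 I^A i, 1/4 I^B i, 1/4 i i.
Crossing each possibility with the mother I^A i and summing P(type AB): 1/4·1/4 + 1/4·0 + 1/4·1/4 + 1/4·0 = 1/8.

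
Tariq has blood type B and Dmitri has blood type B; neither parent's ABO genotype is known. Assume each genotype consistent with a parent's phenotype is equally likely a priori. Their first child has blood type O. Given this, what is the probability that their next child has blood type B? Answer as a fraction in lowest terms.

3/4

Possible genotypes: Tariq ∈ {I^B I^B, I^B i}; Dmitri ∈ {I^B I^B, I^B i}.
Weight each parental genotype pair by prior × P(type-O child):
  I^B i × I^B i: posterior weight 1; P(next child type B) = 3/4.
Weighted sum = 3/4.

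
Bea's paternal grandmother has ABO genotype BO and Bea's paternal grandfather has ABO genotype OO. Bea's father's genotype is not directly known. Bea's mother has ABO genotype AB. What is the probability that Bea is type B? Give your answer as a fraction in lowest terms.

1/2

Bea's father's ABO genotype from BO × OO: 1/2 BO, 1/2 OO.
Crossing each possibility with the mother AB and summing P(type B): 1/2·1/2 + 1/2·1/2 = 1/2.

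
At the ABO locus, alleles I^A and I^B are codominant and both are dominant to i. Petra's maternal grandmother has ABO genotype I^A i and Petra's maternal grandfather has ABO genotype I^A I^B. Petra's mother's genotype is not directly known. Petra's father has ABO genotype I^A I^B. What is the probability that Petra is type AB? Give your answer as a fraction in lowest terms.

3/8

Petra's mother's ABO genotype from I^A i × I^A I^B: 1/4 I^A I^A, 1/4 I^A I^B, 1/4 I^A i, 1/4 I^B i.
Crossing each possibility with the father I^A I^B and summing P(type AB): 1/4·1/2 + 1/4·1/2 + 1/4·1/4 + 1/4·1/4 = 3/8.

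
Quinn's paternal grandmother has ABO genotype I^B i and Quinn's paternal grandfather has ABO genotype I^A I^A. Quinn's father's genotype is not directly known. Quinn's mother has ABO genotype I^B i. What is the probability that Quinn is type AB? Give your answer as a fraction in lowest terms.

1/4

Quinn's father's ABO genotype from I^B i × I^A I^A: 1/2 I^A I^B, 1/2 I^A i.
Crossing each possibility with the mother I^B i and summing P(type AB): 1/2·1/4 + 1/2·1/4 = 1/4.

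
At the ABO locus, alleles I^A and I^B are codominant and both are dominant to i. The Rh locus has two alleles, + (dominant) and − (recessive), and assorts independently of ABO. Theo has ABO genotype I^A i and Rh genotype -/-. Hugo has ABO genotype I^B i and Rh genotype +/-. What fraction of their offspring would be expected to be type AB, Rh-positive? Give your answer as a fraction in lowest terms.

1/8

ABO cross I^A i × I^B i → offspring phenotypes: 1/4 O, 1/4 A, 1/4 B, 1/4 AB.
Rh cross -/- × +/- → 1/2 Rh+, 1/2 Rh-.
Independent loci: P(type AB, Rh-positive) = 1/4 × 1/2 = 1/8.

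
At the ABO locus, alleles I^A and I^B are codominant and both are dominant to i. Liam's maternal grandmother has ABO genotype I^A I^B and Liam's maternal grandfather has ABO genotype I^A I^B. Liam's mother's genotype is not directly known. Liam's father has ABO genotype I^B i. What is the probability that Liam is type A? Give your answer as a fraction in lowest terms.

1/4

Liam's mother's ABO genotype from I^A I^B × I^A I^B: 1/4 I^A I^A, 1/2 I^A I^B, 1/4 I^B I^B.
Crossing each possibility with the father I^B i and summing P(type A): 1/4·1/2 + 1/2·1/4 + 1/4·0 = 1/4.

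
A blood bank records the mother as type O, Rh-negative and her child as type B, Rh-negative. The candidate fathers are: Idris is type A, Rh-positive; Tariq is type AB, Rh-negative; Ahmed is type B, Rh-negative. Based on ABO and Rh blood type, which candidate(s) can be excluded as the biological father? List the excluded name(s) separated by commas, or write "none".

Idris

A candidate is excluded only if no genotype consistent with his phenotype could produce a type B, Rh-negative child with a type O, Rh-negative mother.
Idris (type A, Rh+): no genotype consistent with that phenotype can produce a type-B Rh- child with a type-O mother.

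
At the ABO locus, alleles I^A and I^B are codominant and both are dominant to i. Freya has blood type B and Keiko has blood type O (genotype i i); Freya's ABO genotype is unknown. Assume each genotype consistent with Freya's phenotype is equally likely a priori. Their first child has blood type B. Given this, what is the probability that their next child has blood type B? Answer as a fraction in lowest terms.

Possible genotypes: Freya ∈ {I^B I^B, I^B i}; Keiko ∈ {i i}.
Weight each parental genotype pair by prior × P(type-B child):
  I^B I^B × i i: posterior weight 2/3; P(next child type B) = 1.
  I^B i × i i: posterior weight 1/3; P(next child type B) = 1/2.
Weighted sum = 5/6.

5/6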